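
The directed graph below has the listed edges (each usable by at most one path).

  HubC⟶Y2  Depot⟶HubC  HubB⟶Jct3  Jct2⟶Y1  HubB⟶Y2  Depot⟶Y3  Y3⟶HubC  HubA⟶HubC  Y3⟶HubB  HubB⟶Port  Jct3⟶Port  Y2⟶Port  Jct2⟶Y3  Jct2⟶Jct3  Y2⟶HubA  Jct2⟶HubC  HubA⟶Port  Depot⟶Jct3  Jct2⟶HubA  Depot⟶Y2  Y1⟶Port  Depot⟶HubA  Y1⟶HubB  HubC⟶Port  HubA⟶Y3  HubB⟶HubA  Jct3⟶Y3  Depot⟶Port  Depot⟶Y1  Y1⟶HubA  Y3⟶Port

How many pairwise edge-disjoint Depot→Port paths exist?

Assign every edge capacity 1; by Menger, the answer equals the max flow.
Path Depot→Port (+1); total 1.
Path Depot→Y2→Port (+1); total 2.
Path Depot→Y1→Port (+1); total 3.
Path Depot→HubA→Port (+1); total 4.
Path Depot→HubC→Port (+1); total 5.
Path Depot→Y3→Port (+1); total 6.
Path Depot→Jct3→Port (+1); total 7.
No residual Depot→Port path; max flow = 7.
Certifying cut of size 7: {Depot→HubA, Depot→HubC, Depot→Jct3, Depot→Port, Depot→Y1, Depot→Y2, Depot→Y3}.

7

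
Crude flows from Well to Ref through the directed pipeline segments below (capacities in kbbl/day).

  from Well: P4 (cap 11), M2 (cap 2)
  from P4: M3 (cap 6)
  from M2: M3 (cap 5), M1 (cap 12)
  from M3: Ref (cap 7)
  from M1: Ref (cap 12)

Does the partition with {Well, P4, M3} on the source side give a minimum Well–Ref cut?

No — its capacity is 9, but the minimum cut has capacity 8.

Given cut capacity: 2 + 7 = 9.
Augment Well→P4→M3→Ref: bottleneck 6, flow now 6.
Augment Well→M2→M3→Ref: bottleneck 1, flow now 7.
Augment Well→M2→M1→Ref: bottleneck 1, flow now 8.
No augmenting path remains; maximum flow = 8.
In the residual graph, reachable from Well: {Well, P4}.
Min-cut edges: Well→M2 (2), P4→M3 (6); capacity 2 + 6 = 8.
Cut capacity 9 exceeds the max flow 8, so it is not minimum.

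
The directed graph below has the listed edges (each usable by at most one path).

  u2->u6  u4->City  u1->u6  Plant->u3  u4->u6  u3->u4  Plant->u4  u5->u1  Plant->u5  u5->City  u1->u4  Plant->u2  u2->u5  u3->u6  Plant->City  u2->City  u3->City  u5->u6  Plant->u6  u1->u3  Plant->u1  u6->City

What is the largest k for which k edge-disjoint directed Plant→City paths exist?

6

Assign every edge capacity 1; by Menger, the answer equals the max flow.
Path Plant→City (+1); total 1.
Path Plant→u2→City (+1); total 2.
Path Plant→u3→City (+1); total 3.
Path Plant→u4→City (+1); total 4.
Path Plant→u5→City (+1); total 5.
Path Plant→u6→City (+1); total 6.
No residual Plant→City path; max flow = 6.
Certifying cut of size 6: {Plant→City, Plant→u2, Plant→u5, u3→City, u4→City, u6→City}.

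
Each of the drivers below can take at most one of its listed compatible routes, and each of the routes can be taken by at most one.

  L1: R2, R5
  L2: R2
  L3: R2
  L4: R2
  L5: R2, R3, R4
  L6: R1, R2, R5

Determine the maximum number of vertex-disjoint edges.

4

Unit-capacity flow: source→left, listed edges, right→sink; max matching = max flow.
Augmenting path L1→R2 (+1); matched 1.
Augmenting path L5→R3 (+1); matched 2.
Augmenting path L6→R1 (+1); matched 3.
Augmenting path L2→R2→L1→R5 (+1); matched 4.
No augmenting path remains; maximum matching = 4.
König certificate: {L1, L5, L6, R2} is a vertex cover of size 4 (every listed pair touches it), so no matching can be larger.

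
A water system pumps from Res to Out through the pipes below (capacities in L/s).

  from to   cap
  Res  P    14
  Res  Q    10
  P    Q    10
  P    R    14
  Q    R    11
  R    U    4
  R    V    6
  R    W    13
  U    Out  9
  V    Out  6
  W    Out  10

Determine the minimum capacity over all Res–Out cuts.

20

Augment Res→P→R→U→Out: bottleneck 4, flow now 4.
Augment Res→P→R→V→Out: bottleneck 6, flow now 10.
Augment Res→P→R→W→Out: bottleneck 4, flow now 14.
Augment Res→Q→R→W→Out: bottleneck 6, flow now 20.
No augmenting path remains; maximum flow = 20.
By max-flow min-cut, the minimum cut capacity equals the max flow.
In the residual graph, reachable from Res: {Res, P, Q, R, W}.
Min-cut edges: R→U (4), R→V (6), W→Out (10); capacity 4 + 6 + 10 = 20.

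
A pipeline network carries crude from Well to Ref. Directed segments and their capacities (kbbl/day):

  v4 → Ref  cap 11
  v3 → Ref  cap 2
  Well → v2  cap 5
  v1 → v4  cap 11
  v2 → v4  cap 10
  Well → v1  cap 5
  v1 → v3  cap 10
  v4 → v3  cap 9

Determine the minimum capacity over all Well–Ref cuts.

Augment Well→v1→v3→Ref: bottleneck 2, flow now 2.
Augment Well→v1→v4→Ref: bottleneck 3, flow now 5.
Augment Well→v2→v4→Ref: bottleneck 5, flow now 10.
No augmenting path remains; maximum flow = 10.
By max-flow min-cut, the minimum cut capacity equals the max flow.
In the residual graph, reachable from Well: {Well}.
Min-cut edges: Well→v1 (5), Well→v2 (5); capacity 5 + 5 = 10.

10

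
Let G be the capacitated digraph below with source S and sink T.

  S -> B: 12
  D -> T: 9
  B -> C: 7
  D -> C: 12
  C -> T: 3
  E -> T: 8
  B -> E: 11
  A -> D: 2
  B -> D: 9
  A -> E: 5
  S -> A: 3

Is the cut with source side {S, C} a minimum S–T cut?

Given cut capacity: 3 + 12 + 3 = 18.
Augment S→A→D→T: bottleneck 2, flow now 2.
Augment S→A→E→T: bottleneck 1, flow now 3.
Augment S→B→C→T: bottleneck 3, flow now 6.
Augment S→B→D→T: bottleneck 7, flow now 13.
Augment S→B→E→T: bottleneck 2, flow now 15.
No augmenting path remains; maximum flow = 15.
In the residual graph, reachable from S: {S}.
Min-cut edges: S→A (3), S→B (12); capacity 3 + 12 = 15.
Cut capacity 18 exceeds the max flow 15, so it is not minimum.

No — its capacity is 18, but the minimum cut has capacity 15.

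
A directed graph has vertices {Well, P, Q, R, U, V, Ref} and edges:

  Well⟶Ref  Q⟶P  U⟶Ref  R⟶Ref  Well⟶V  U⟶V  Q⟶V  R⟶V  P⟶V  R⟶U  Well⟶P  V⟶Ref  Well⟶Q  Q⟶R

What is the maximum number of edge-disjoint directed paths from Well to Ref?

3

Assign every edge capacity 1; by Menger, the answer equals the max flow.
Path Well→Ref (+1); total 1.
Path Well→V→Ref (+1); total 2.
Path Well→Q→R→Ref (+1); total 3.
No residual Well→Ref path; max flow = 3.
Certifying cut of size 3: {V→Ref, Well→Q, Well→Ref}.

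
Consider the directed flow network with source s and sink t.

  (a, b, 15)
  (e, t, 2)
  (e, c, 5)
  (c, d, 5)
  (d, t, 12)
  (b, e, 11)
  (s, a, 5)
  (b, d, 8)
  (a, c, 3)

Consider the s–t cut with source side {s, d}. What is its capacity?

17

Edges leaving {s, d}: s→a (5), d→t (12).
Cut capacity = 5 + 12 = 17.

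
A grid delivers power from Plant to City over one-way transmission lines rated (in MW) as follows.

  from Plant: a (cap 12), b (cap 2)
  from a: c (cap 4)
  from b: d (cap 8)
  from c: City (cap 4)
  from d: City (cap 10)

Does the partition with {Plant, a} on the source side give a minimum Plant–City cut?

Given cut capacity: 2 + 4 = 6.
Augment Plant→a→c→City: bottleneck 4, flow now 4.
Augment Plant→b→d→City: bottleneck 2, flow now 6.
No augmenting path remains; maximum flow = 6.
Cut capacity 6 equals the max flow, so it is a minimum cut.

Yes — it is a minimum cut (capacity 6).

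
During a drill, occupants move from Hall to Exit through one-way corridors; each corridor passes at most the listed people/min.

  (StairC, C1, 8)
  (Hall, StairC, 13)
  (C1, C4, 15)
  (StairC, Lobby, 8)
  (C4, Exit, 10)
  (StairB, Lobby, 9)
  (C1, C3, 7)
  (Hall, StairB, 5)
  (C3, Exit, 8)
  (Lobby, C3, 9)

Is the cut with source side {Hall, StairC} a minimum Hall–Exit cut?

Given cut capacity: 5 + 8 + 8 = 21.
Augment Hall→StairB→Lobby→C3→Exit: bottleneck 5, flow now 5.
Augment Hall→StairC→Lobby→C3→Exit: bottleneck 3, flow now 8.
Augment Hall→StairC→C1→C4→Exit: bottleneck 8, flow now 16.
No augmenting path remains; maximum flow = 16.
In the residual graph, reachable from Hall: {Hall, StairB, StairC, Lobby, C3}.
Min-cut edges: StairC→C1 (8), C3→Exit (8); capacity 8 + 8 = 16.
Cut capacity 21 exceeds the max flow 16, so it is not minimum.

No — its capacity is 21, but the minimum cut has capacity 16.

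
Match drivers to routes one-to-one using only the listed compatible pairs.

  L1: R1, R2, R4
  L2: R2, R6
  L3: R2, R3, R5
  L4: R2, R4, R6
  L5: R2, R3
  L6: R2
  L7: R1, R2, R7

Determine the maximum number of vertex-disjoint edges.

7

Unit-capacity flow: source→left, listed edges, right→sink; max matching = max flow.
Augmenting path L1→R1 (+1); matched 1.
Augmenting path L2→R2 (+1); matched 2.
Augmenting path L3→R3 (+1); matched 3.
Augmenting path L4→R4 (+1); matched 4.
Augmenting path L7→R7 (+1); matched 5.
Augmenting path L5→R2→L2→R6 (+1); matched 6.
Augmenting path L6→R2→L5→R3→L3→R5 (+1); matched 7.
No augmenting path remains; maximum matching = 7.
König certificate: {L1, L2, L3, L4, L5, L6, L7} is a vertex cover of size 7 (every listed pair touches it), so no matching can be larger.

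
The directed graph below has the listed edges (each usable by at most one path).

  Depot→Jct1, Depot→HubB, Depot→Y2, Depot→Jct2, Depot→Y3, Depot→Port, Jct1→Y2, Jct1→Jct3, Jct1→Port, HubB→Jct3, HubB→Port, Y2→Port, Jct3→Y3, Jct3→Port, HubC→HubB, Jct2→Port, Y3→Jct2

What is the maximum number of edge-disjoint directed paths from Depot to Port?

Assign every edge capacity 1; by Menger, the answer equals the max flow.
Path Depot→Port (+1); total 1.
Path Depot→Jct1→Port (+1); total 2.
Path Depot→HubB→Port (+1); total 3.
Path Depot→Y2→Port (+1); total 4.
Path Depot→Jct2→Port (+1); total 5.
No residual Depot→Port path; max flow = 5.
Certifying cut of size 5: {Depot→HubB, Depot→Jct1, Depot→Port, Depot→Y2, Jct2→Port}.

5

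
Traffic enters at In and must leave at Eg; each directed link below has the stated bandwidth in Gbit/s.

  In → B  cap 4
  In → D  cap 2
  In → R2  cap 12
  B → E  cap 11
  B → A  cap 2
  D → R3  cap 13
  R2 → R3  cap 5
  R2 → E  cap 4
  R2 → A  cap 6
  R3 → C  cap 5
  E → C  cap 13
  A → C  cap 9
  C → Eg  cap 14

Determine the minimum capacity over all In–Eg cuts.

Augment In→B→E→C→Eg: bottleneck 4, flow now 4.
Augment In→D→R3→C→Eg: bottleneck 2, flow now 6.
Augment In→R2→R3→C→Eg: bottleneck 3, flow now 9.
Augment In→R2→E→C→Eg: bottleneck 4, flow now 13.
Augment In→R2→A→C→Eg: bottleneck 1, flow now 14.
No augmenting path remains; maximum flow = 14.
By max-flow min-cut, the minimum cut capacity equals the max flow.
In the residual graph, reachable from In: {In, B, D, R2, R3, E, A, C}.
Min-cut edges: C→Eg (14); capacity 14 = 14.

14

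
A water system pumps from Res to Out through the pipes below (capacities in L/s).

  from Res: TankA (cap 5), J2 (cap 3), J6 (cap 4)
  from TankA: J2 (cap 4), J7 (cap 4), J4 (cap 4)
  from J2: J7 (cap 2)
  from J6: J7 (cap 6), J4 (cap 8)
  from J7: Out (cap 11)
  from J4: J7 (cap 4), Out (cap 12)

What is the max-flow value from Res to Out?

Augment Res→TankA→J7→Out: bottleneck 4, flow now 4.
Augment Res→TankA→J4→Out: bottleneck 1, flow now 5.
Augment Res→J2→J7→Out: bottleneck 2, flow now 7.
Augment Res→J6→J7→Out: bottleneck 4, flow now 11.
No augmenting path remains; maximum flow = 11.
In the residual graph, reachable from Res: {Res, J2}.
Min-cut edges: Res→TankA (5), Res→J6 (4), J2→J7 (2); capacity 5 + 4 + 2 = 11.
This cut is saturated, so no flow can exceed 11.

11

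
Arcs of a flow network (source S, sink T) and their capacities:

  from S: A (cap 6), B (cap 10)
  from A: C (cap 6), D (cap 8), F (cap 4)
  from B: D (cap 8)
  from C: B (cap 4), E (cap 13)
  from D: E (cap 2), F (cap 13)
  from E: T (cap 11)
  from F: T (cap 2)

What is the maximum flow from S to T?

Augment S→A→F→T: bottleneck 2, flow now 2.
Augment S→A→C→E→T: bottleneck 4, flow now 6.
Augment S→B→D→E→T: bottleneck 2, flow now 8.
Augment S→B→D→F→A→C→E→T: bottleneck 2, flow now 10. (uses reverse residual edge)
No augmenting path remains; maximum flow = 10.
In the residual graph, reachable from S: {S, B, D, F}.
Min-cut edges: S→A (6), D→E (2), F→T (2); capacity 6 + 2 + 2 = 10.
This cut is saturated, so no flow can exceed 10.

10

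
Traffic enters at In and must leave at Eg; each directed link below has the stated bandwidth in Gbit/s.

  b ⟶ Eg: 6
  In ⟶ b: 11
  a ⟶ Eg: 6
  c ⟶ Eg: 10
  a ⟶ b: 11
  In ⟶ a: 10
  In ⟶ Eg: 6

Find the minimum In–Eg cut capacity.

18

Augment In→Eg: bottleneck 6, flow now 6.
Augment In→a→Eg: bottleneck 6, flow now 12.
Augment In→b→Eg: bottleneck 6, flow now 18.
No augmenting path remains; maximum flow = 18.
By max-flow min-cut, the minimum cut capacity equals the max flow.
In the residual graph, reachable from In: {In, a, b}.
Min-cut edges: In→Eg (6), a→Eg (6), b→Eg (6); capacity 6 + 6 + 6 = 18.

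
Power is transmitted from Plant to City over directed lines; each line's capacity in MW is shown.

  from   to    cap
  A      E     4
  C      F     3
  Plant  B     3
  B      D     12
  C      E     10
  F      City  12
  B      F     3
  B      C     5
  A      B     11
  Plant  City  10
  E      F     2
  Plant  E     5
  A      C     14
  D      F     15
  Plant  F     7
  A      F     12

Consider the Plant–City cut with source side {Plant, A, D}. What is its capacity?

81

Edges leaving {Plant, A, D}: Plant→B (3), Plant→E (5), Plant→F (7), Plant→City (10), A→B (11), A→C (14), A→E (4), A→F (12), D→F (15).
Cut capacity = 3 + 5 + 7 + 10 + 11 + 14 + 4 + 12 + 15 = 81.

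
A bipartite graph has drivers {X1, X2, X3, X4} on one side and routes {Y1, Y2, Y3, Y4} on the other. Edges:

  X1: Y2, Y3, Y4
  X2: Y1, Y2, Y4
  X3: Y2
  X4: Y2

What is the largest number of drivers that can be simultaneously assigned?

3

Unit-capacity flow: source→left, listed edges, right→sink; max matching = max flow.
Augmenting path X1→Y2 (+1); matched 1.
Augmenting path X2→Y1 (+1); matched 2.
Augmenting path X3→Y2→X1→Y3 (+1); matched 3.
No augmenting path remains; maximum matching = 3.
König certificate: {X1, X2, Y2} is a vertex cover of size 3 (every listed pair touches it), so no matching can be larger.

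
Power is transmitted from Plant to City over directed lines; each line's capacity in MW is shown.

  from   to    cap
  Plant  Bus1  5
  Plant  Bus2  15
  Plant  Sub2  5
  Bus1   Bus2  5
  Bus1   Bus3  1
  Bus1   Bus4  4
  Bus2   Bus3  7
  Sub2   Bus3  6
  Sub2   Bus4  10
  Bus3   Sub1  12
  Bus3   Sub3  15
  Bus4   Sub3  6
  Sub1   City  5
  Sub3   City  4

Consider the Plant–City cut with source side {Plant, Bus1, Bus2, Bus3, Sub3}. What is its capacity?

25

Edges leaving {Plant, Bus1, Bus2, Bus3, Sub3}: Plant→Sub2 (5), Bus1→Bus4 (4), Bus3→Sub1 (12), Sub3→City (4).
Cut capacity = 5 + 4 + 12 + 4 = 25.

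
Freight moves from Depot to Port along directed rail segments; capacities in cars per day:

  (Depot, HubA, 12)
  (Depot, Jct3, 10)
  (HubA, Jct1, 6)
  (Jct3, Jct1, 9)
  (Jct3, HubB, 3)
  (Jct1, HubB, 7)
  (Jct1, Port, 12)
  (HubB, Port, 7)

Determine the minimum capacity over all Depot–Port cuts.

16

Augment Depot→HubA→Jct1→Port: bottleneck 6, flow now 6.
Augment Depot→Jct3→Jct1→Port: bottleneck 6, flow now 12.
Augment Depot→Jct3→HubB→Port: bottleneck 3, flow now 15.
Augment Depot→Jct3→Jct1→HubB→Port: bottleneck 1, flow now 16.
No augmenting path remains; maximum flow = 16.
By max-flow min-cut, the minimum cut capacity equals the max flow.
In the residual graph, reachable from Depot: {Depot, HubA}.
Min-cut edges: Depot→Jct3 (10), HubA→Jct1 (6); capacity 10 + 6 = 16.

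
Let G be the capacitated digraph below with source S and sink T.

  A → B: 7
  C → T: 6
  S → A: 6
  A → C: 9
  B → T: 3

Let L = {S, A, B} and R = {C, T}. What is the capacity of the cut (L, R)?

12

Edges leaving {S, A, B}: A→C (9), B→T (3).
Cut capacity = 9 + 3 = 12.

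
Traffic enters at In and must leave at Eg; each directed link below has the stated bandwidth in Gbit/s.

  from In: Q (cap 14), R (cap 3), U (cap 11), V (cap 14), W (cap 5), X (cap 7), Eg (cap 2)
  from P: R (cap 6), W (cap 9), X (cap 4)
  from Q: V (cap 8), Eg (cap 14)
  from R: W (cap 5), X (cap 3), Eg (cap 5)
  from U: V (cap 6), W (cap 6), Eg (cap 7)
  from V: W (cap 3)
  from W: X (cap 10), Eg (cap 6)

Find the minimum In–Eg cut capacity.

Augment In→Eg: bottleneck 2, flow now 2.
Augment In→Q→Eg: bottleneck 14, flow now 16.
Augment In→R→Eg: bottleneck 3, flow now 19.
Augment In→U→Eg: bottleneck 7, flow now 26.
Augment In→W→Eg: bottleneck 5, flow now 31.
Augment In→U→W→Eg: bottleneck 1, flow now 32.
No augmenting path remains; maximum flow = 32.
By max-flow min-cut, the minimum cut capacity equals the max flow.
In the residual graph, reachable from In: {In, U, V, W, X}.
Min-cut edges: In→Q (14), In→R (3), In→Eg (2), U→Eg (7), W→Eg (6); capacity 14 + 3 + 2 + 7 + 6 = 32.

32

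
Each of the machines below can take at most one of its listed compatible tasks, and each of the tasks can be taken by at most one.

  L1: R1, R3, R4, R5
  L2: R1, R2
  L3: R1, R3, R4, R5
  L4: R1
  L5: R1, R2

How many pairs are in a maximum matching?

Unit-capacity flow: source→left, listed edges, right→sink; max matching = max flow.
Augmenting path L1→R1 (+1); matched 1.
Augmenting path L2→R2 (+1); matched 2.
Augmenting path L3→R3 (+1); matched 3.
Augmenting path L4→R1→L1→R4 (+1); matched 4.
No augmenting path remains; maximum matching = 4.
König certificate: {L1, L3, R1, R2} is a vertex cover of size 4 (every listed pair touches it), so no matching can be larger.

4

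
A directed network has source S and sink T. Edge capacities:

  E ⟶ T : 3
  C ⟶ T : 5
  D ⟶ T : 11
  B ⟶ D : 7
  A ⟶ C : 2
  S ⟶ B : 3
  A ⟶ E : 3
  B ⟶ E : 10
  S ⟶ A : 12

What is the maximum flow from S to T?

Augment S→A→C→T: bottleneck 2, flow now 2.
Augment S→A→E→T: bottleneck 3, flow now 5.
Augment S→B→D→T: bottleneck 3, flow now 8.
No augmenting path remains; maximum flow = 8.
In the residual graph, reachable from S: {S, A}.
Min-cut edges: S→B (3), A→C (2), A→E (3); capacity 3 + 2 + 3 = 8.
This cut is saturated, so no flow can exceed 8.

8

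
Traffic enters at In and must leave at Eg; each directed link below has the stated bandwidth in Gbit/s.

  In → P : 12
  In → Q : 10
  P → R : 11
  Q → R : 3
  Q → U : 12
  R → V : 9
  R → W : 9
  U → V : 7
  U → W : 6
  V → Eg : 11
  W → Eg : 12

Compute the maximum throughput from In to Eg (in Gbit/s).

Augment In→P→R→V→Eg: bottleneck 9, flow now 9.
Augment In→P→R→W→Eg: bottleneck 2, flow now 11.
Augment In→Q→R→W→Eg: bottleneck 3, flow now 14.
Augment In→Q→U→V→Eg: bottleneck 2, flow now 16.
Augment In→Q→U→W→Eg: bottleneck 5, flow now 21.
No augmenting path remains; maximum flow = 21.
In the residual graph, reachable from In: {In, P}.
Min-cut edges: In→Q (10), P→R (11); capacity 10 + 11 = 21.
This cut is saturated, so no flow can exceed 21.

21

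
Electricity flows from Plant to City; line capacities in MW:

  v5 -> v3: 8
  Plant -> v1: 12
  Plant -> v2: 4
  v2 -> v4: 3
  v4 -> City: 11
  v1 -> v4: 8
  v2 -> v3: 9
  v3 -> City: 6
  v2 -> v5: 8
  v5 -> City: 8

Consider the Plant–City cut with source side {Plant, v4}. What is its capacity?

Edges leaving {Plant, v4}: Plant→v1 (12), Plant→v2 (4), v4→City (11).
Cut capacity = 12 + 4 + 11 = 27.

27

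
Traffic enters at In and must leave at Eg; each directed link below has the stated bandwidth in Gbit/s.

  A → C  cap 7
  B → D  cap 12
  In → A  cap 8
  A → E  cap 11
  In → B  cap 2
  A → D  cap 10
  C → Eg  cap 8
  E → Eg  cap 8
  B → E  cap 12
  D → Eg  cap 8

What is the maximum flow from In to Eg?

Augment In→A→C→Eg: bottleneck 7, flow now 7.
Augment In→A→D→Eg: bottleneck 1, flow now 8.
Augment In→B→D→Eg: bottleneck 2, flow now 10.
No augmenting path remains; maximum flow = 10.
In the residual graph, reachable from In: {In}.
Min-cut edges: In→A (8), In→B (2); capacity 8 + 2 = 10.
This cut is saturated, so no flow can exceed 10.

10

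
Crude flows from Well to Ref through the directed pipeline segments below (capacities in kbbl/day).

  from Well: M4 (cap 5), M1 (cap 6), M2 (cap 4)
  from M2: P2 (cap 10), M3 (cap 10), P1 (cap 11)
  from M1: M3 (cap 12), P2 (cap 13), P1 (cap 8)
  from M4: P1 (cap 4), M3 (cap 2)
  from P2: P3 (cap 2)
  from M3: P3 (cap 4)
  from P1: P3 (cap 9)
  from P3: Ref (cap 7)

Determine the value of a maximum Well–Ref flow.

7

Augment Well→M2→P2→P3→Ref: bottleneck 2, flow now 2.
Augment Well→M2→M3→P3→Ref: bottleneck 2, flow now 4.
Augment Well→M1→M3→P3→Ref: bottleneck 2, flow now 6.
Augment Well→M1→P1→P3→Ref: bottleneck 1, flow now 7.
No augmenting path remains; maximum flow = 7.
In the residual graph, reachable from Well: {Well, M2, M1, M4, P2, M3, P1, P3}.
Min-cut edges: P3→Ref (7); capacity 7 = 7.
This cut is saturated, so no flow can exceed 7.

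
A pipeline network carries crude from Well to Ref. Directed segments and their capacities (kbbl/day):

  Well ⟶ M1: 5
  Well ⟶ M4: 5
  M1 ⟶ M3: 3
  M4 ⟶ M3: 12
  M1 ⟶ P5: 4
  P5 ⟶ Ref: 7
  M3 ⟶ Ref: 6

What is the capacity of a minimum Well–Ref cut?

10

Augment Well→M1→P5→Ref: bottleneck 4, flow now 4.
Augment Well→M1→M3→Ref: bottleneck 1, flow now 5.
Augment Well→M4→M3→Ref: bottleneck 5, flow now 10.
No augmenting path remains; maximum flow = 10.
By max-flow min-cut, the minimum cut capacity equals the max flow.
In the residual graph, reachable from Well: {Well}.
Min-cut edges: Well→M1 (5), Well→M4 (5); capacity 5 + 5 = 10.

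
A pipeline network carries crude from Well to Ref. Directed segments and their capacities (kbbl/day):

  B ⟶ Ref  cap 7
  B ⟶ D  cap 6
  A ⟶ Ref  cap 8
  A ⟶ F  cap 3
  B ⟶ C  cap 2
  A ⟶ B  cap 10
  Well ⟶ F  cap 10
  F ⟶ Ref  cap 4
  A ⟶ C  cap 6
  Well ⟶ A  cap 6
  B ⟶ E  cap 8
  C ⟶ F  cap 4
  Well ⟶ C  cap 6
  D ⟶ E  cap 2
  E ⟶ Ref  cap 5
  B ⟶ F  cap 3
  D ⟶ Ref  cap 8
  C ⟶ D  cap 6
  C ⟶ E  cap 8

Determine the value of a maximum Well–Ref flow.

Augment Well→A→Ref: bottleneck 6, flow now 6.
Augment Well→F→Ref: bottleneck 4, flow now 10.
Augment Well→C→D→Ref: bottleneck 6, flow now 16.
No augmenting path remains; maximum flow = 16.
In the residual graph, reachable from Well: {Well, F}.
Min-cut edges: Well→A (6), Well→C (6), F→Ref (4); capacity 6 + 6 + 4 = 16.
This cut is saturated, so no flow can exceed 16.

16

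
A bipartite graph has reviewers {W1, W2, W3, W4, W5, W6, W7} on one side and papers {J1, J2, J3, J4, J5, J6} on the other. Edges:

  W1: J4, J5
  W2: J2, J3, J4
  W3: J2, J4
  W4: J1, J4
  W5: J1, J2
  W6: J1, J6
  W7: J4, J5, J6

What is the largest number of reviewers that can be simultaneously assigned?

6

Unit-capacity flow: source→left, listed edges, right→sink; max matching = max flow.
Augmenting path W1→J4 (+1); matched 1.
Augmenting path W2→J2 (+1); matched 2.
Augmenting path W4→J1 (+1); matched 3.
Augmenting path W6→J6 (+1); matched 4.
Augmenting path W7→J5 (+1); matched 5.
Augmenting path W3→J2→W2→J3 (+1); matched 6.
No augmenting path remains; maximum matching = 6.
König certificate: {W2, J1, J2, J4, J5, J6} is a vertex cover of size 6 (every listed pair touches it), so no matching can be larger.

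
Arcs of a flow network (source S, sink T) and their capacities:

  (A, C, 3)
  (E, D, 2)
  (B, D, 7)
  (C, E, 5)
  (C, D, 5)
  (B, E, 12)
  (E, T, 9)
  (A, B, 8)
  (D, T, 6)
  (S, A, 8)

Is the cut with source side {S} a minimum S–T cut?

Yes — it is a minimum cut (capacity 8).

Given cut capacity: 8 = 8.
Augment S→A→B→D→T: bottleneck 6, flow now 6.
Augment S→A→B→E→T: bottleneck 2, flow now 8.
No augmenting path remains; maximum flow = 8.
Cut capacity 8 equals the max flow, so it is a minimum cut.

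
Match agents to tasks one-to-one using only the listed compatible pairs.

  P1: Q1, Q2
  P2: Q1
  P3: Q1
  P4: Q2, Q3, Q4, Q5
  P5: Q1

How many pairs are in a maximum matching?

3

Unit-capacity flow: source→left, listed edges, right→sink; max matching = max flow.
Augmenting path P1→Q1 (+1); matched 1.
Augmenting path P4→Q2 (+1); matched 2.
Augmenting path P2→Q1→P1→Q2→P4→Q3 (+1); matched 3.
No augmenting path remains; maximum matching = 3.
König certificate: {P1, P4, Q1} is a vertex cover of size 3 (every listed pair touches it), so no matching can be larger.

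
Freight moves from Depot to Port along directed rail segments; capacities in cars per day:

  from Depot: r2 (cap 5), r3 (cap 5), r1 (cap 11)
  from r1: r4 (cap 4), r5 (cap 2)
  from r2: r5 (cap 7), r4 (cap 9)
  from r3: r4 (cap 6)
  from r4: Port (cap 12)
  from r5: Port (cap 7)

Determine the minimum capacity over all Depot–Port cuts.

Augment Depot→r1→r4→Port: bottleneck 4, flow now 4.
Augment Depot→r1→r5→Port: bottleneck 2, flow now 6.
Augment Depot→r2→r4→Port: bottleneck 5, flow now 11.
Augment Depot→r3→r4→Port: bottleneck 3, flow now 14.
Augment Depot→r3→r4→r2→r5→Port: bottleneck 2, flow now 16. (uses reverse residual edge)
No augmenting path remains; maximum flow = 16.
By max-flow min-cut, the minimum cut capacity equals the max flow.
In the residual graph, reachable from Depot: {Depot, r1}.
Min-cut edges: Depot→r2 (5), Depot→r3 (5), r1→r4 (4), r1→r5 (2); capacity 5 + 5 + 4 + 2 = 16.

16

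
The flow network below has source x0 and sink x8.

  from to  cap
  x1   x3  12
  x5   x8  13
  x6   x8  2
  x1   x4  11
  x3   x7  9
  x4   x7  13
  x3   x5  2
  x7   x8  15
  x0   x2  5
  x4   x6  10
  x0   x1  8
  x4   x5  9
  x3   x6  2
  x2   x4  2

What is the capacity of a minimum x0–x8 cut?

10

Augment x0→x1→x3→x5→x8: bottleneck 2, flow now 2.
Augment x0→x1→x3→x6→x8: bottleneck 2, flow now 4.
Augment x0→x1→x3→x7→x8: bottleneck 4, flow now 8.
Augment x0→x2→x4→x5→x8: bottleneck 2, flow now 10.
No augmenting path remains; maximum flow = 10.
By max-flow min-cut, the minimum cut capacity equals the max flow.
In the residual graph, reachable from x0: {x0, x2}.
Min-cut edges: x0→x1 (8), x2→x4 (2); capacity 8 + 2 = 10.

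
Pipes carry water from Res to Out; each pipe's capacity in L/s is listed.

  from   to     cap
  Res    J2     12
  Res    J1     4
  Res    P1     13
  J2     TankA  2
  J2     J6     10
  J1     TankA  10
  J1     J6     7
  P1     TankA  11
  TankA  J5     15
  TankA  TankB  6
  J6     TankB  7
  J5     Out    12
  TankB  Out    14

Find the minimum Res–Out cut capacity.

Augment Res→J2→TankA→J5→Out: bottleneck 2, flow now 2.
Augment Res→J2→J6→TankB→Out: bottleneck 7, flow now 9.
Augment Res→J1→TankA→J5→Out: bottleneck 4, flow now 13.
Augment Res→P1→TankA→J5→Out: bottleneck 6, flow now 19.
Augment Res→P1→TankA→TankB→Out: bottleneck 5, flow now 24.
No augmenting path remains; maximum flow = 24.
By max-flow min-cut, the minimum cut capacity equals the max flow.
In the residual graph, reachable from Res: {Res, J2, P1, J6}.
Min-cut edges: Res→J1 (4), J2→TankA (2), P1→TankA (11), J6→TankB (7); capacity 4 + 2 + 11 + 7 = 24.

24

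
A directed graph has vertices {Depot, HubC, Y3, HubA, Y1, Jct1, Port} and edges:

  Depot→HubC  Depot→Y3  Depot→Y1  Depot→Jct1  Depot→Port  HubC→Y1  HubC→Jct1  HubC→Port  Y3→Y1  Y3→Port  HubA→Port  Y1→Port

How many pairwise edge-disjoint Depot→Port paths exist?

Assign every edge capacity 1; by Menger, the answer equals the max flow.
Path Depot→Port (+1); total 1.
Path Depot→HubC→Port (+1); total 2.
Path Depot→Y3→Port (+1); total 3.
Path Depot→Y1→Port (+1); total 4.
No residual Depot→Port path; max flow = 4.
Certifying cut of size 4: {Depot→HubC, Depot→Port, Depot→Y1, Depot→Y3}.

4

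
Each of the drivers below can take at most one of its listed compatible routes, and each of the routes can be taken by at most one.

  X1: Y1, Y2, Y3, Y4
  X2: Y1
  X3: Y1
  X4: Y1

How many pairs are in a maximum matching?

Unit-capacity flow: source→left, listed edges, right→sink; max matching = max flow.
Augmenting path X1→Y1 (+1); matched 1.
Augmenting path X2→Y1→X1→Y2 (+1); matched 2.
No augmenting path remains; maximum matching = 2.
König certificate: {X1, Y1} is a vertex cover of size 2 (every listed pair touches it), so no matching can be larger.

2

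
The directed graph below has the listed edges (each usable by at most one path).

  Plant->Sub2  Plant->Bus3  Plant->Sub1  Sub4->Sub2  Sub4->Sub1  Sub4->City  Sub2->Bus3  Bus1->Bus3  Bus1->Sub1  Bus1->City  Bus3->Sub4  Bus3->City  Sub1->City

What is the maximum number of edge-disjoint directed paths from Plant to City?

Assign every edge capacity 1; by Menger, the answer equals the max flow.
Path Plant→Bus3→City (+1); total 1.
Path Plant→Sub1→City (+1); total 2.
Path Plant→Sub2→Bus3→Sub4→City (+1); total 3.
No residual Plant→City path; max flow = 3.
Certifying cut of size 3: {Plant→Bus3, Plant→Sub1, Plant→Sub2}.

3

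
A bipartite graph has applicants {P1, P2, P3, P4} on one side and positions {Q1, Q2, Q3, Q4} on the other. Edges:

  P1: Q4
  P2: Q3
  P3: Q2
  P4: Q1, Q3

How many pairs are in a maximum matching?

Unit-capacity flow: source→left, listed edges, right→sink; max matching = max flow.
Augmenting path P1→Q4 (+1); matched 1.
Augmenting path P2→Q3 (+1); matched 2.
Augmenting path P3→Q2 (+1); matched 3.
Augmenting path P4→Q1 (+1); matched 4.
No augmenting path remains; maximum matching = 4.
König certificate: {P1, P2, P3, P4} is a vertex cover of size 4 (every listed pair touches it), so no matching can be larger.

4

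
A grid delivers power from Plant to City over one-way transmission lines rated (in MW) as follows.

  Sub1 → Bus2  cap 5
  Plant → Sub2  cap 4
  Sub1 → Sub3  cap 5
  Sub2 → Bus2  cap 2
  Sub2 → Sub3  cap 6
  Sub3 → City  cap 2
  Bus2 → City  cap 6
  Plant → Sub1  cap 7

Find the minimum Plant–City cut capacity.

8

Augment Plant→Sub2→Sub3→City: bottleneck 2, flow now 2.
Augment Plant→Sub2→Bus2→City: bottleneck 2, flow now 4.
Augment Plant→Sub1→Bus2→City: bottleneck 4, flow now 8.
No augmenting path remains; maximum flow = 8.
By max-flow min-cut, the minimum cut capacity equals the max flow.
In the residual graph, reachable from Plant: {Plant, Sub2, Sub1, Sub3, Bus2}.
Min-cut edges: Sub3→City (2), Bus2→City (6); capacity 2 + 6 = 8.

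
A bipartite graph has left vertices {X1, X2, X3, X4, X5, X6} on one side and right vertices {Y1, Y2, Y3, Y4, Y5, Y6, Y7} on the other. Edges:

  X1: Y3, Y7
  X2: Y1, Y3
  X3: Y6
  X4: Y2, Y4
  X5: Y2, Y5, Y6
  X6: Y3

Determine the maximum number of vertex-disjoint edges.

Unit-capacity flow: source→left, listed edges, right→sink; max matching = max flow.
Augmenting path X1→Y3 (+1); matched 1.
Augmenting path X2→Y1 (+1); matched 2.
Augmenting path X3→Y6 (+1); matched 3.
Augmenting path X4→Y2 (+1); matched 4.
Augmenting path X5→Y5 (+1); matched 5.
Augmenting path X6→Y3→X1→Y7 (+1); matched 6.
No augmenting path remains; maximum matching = 6.
König certificate: {X1, X2, X3, X4, X5, X6} is a vertex cover of size 6 (every listed pair touches it), so no matching can be larger.

6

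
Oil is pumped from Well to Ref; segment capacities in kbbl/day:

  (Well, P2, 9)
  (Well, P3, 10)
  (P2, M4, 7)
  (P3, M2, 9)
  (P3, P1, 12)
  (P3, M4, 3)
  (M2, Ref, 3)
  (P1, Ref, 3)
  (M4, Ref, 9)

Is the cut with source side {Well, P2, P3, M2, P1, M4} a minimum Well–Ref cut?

Given cut capacity: 3 + 3 + 9 = 15.
Augment Well→P2→M4→Ref: bottleneck 7, flow now 7.
Augment Well→P3→M2→Ref: bottleneck 3, flow now 10.
Augment Well→P3→P1→Ref: bottleneck 3, flow now 13.
Augment Well→P3→M4→Ref: bottleneck 2, flow now 15.
No augmenting path remains; maximum flow = 15.
Cut capacity 15 equals the max flow, so it is a minimum cut.

Yes — it is a minimum cut (capacity 15).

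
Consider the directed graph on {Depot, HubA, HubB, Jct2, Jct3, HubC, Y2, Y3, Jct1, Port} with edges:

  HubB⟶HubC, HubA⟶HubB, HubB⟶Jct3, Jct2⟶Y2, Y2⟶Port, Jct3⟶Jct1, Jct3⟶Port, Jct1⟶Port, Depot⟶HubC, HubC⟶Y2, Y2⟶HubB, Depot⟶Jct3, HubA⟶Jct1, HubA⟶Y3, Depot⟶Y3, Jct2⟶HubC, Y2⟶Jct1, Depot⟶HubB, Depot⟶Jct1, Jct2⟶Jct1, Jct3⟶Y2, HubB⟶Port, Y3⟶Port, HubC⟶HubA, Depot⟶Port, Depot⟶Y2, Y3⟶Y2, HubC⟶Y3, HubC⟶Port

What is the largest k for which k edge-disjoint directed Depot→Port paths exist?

7

Assign every edge capacity 1; by Menger, the answer equals the max flow.
Path Depot→Port (+1); total 1.
Path Depot→HubB→Port (+1); total 2.
Path Depot→Jct3→Port (+1); total 3.
Path Depot→HubC→Port (+1); total 4.
Path Depot→Y2→Port (+1); total 5.
Path Depot→Y3→Port (+1); total 6.
Path Depot→Jct1→Port (+1); total 7.
No residual Depot→Port path; max flow = 7.
Certifying cut of size 7: {Depot→HubB, Depot→HubC, Depot→Jct1, Depot→Jct3, Depot→Port, Depot→Y2, Depot→Y3}.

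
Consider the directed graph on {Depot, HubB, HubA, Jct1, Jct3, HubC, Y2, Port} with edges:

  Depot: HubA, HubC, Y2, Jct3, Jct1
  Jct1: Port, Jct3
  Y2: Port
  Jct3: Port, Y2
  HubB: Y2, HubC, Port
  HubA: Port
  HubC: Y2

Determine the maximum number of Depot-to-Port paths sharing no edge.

4

Assign every edge capacity 1; by Menger, the answer equals the max flow.
Path Depot→HubA→Port (+1); total 1.
Path Depot→Jct1→Port (+1); total 2.
Path Depot→Jct3→Port (+1); total 3.
Path Depot→Y2→Port (+1); total 4.
No residual Depot→Port path; max flow = 4.
Certifying cut of size 4: {Depot→HubA, Depot→Jct1, Depot→Jct3, Y2→Port}.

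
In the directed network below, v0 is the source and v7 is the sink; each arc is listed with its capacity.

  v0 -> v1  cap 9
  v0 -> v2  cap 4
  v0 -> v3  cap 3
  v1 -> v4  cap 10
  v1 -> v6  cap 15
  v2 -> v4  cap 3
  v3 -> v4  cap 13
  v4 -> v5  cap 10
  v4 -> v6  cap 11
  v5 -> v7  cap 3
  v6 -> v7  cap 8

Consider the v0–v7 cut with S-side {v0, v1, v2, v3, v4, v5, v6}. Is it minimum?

Yes — it is a minimum cut (capacity 11).

Given cut capacity: 3 + 8 = 11.
Augment v0→v1→v6→v7: bottleneck 8, flow now 8.
Augment v0→v1→v4→v5→v7: bottleneck 1, flow now 9.
Augment v0→v2→v4→v5→v7: bottleneck 2, flow now 11.
No augmenting path remains; maximum flow = 11.
Cut capacity 11 equals the max flow, so it is a minimum cut.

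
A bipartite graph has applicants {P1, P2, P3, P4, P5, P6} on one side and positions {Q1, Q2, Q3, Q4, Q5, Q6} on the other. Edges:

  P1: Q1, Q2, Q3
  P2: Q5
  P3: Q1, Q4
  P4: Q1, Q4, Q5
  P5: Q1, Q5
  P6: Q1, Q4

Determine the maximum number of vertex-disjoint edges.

Unit-capacity flow: source→left, listed edges, right→sink; max matching = max flow.
Augmenting path P1→Q1 (+1); matched 1.
Augmenting path P2→Q5 (+1); matched 2.
Augmenting path P3→Q4 (+1); matched 3.
Augmenting path P4→Q1→P1→Q2 (+1); matched 4.
No augmenting path remains; maximum matching = 4.
König certificate: {P1, Q1, Q4, Q5} is a vertex cover of size 4 (every listed pair touches it), so no matching can be larger.

4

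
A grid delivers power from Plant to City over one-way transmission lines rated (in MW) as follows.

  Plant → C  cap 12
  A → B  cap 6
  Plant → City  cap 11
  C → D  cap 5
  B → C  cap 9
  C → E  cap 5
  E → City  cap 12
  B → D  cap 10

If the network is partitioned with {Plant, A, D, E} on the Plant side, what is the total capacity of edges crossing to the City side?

41

Edges leaving {Plant, A, D, E}: Plant→C (12), Plant→City (11), A→B (6), E→City (12).
Cut capacity = 12 + 11 + 6 + 12 = 41.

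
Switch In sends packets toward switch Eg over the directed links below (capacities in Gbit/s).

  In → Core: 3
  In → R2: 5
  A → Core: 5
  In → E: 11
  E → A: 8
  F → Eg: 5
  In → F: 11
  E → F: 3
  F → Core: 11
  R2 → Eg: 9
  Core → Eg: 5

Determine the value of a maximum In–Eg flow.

15

Augment In→R2→Eg: bottleneck 5, flow now 5.
Augment In→F→Eg: bottleneck 5, flow now 10.
Augment In→Core→Eg: bottleneck 3, flow now 13.
Augment In→F→Core→Eg: bottleneck 2, flow now 15.
No augmenting path remains; maximum flow = 15.
In the residual graph, reachable from In: {In, F, E, A, Core}.
Min-cut edges: In→R2 (5), F→Eg (5), Core→Eg (5); capacity 5 + 5 + 5 = 15.
This cut is saturated, so no flow can exceed 15.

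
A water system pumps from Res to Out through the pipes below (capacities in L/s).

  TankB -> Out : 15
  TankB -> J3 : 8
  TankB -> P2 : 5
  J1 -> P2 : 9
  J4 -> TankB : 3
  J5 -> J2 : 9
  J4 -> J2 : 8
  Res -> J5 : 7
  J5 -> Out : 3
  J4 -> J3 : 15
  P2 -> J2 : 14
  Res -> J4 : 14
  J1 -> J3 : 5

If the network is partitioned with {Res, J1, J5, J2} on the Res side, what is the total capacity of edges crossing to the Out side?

31

Edges leaving {Res, J1, J5, J2}: Res→J4 (14), J1→P2 (9), J1→J3 (5), J5→Out (3).
Cut capacity = 14 + 9 + 5 + 3 = 31.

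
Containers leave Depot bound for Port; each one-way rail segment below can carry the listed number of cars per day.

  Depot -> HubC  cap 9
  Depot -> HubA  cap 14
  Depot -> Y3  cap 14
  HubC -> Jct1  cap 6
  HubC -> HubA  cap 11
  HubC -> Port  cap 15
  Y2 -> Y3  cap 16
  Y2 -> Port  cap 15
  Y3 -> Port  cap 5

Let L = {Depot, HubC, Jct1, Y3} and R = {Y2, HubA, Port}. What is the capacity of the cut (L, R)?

Edges leaving {Depot, HubC, Jct1, Y3}: Depot→HubA (14), HubC→HubA (11), HubC→Port (15), Y3→Port (5).
Cut capacity = 14 + 11 + 15 + 5 = 45.

45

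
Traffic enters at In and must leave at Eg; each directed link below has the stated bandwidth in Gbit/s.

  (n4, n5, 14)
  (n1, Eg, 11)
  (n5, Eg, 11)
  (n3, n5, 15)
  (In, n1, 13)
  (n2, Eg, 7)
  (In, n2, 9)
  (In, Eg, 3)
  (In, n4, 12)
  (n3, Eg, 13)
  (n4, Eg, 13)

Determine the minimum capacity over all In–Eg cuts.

33

Augment In→Eg: bottleneck 3, flow now 3.
Augment In→n1→Eg: bottleneck 11, flow now 14.
Augment In→n2→Eg: bottleneck 7, flow now 21.
Augment In→n4→Eg: bottleneck 12, flow now 33.
No augmenting path remains; maximum flow = 33.
By max-flow min-cut, the minimum cut capacity equals the max flow.
In the residual graph, reachable from In: {In, n1, n2}.
Min-cut edges: In→n4 (12), In→Eg (3), n1→Eg (11), n2→Eg (7); capacity 12 + 3 + 11 + 7 = 33.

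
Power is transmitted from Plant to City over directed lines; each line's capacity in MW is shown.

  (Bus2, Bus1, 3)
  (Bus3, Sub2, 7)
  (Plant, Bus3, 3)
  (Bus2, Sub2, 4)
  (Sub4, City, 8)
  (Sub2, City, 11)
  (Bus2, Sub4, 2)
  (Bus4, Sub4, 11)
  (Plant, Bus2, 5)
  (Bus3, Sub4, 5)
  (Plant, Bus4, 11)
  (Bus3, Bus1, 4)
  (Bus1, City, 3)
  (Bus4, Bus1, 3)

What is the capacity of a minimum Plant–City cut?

18

Augment Plant→Bus4→Bus1→City: bottleneck 3, flow now 3.
Augment Plant→Bus4→Sub4→City: bottleneck 8, flow now 11.
Augment Plant→Bus3→Sub2→City: bottleneck 3, flow now 14.
Augment Plant→Bus2→Sub2→City: bottleneck 4, flow now 18.
No augmenting path remains; maximum flow = 18.
By max-flow min-cut, the minimum cut capacity equals the max flow.
In the residual graph, reachable from Plant: {Plant, Bus4, Bus2, Bus1, Sub4}.
Min-cut edges: Plant→Bus3 (3), Bus2→Sub2 (4), Bus1→City (3), Sub4→City (8); capacity 3 + 4 + 3 + 8 = 18.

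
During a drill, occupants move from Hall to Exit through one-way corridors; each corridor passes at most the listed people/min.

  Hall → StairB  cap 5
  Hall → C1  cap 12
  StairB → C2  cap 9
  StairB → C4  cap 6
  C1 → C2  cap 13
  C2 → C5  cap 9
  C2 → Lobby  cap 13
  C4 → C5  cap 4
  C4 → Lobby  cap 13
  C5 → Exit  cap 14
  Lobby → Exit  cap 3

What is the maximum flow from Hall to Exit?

Augment Hall→StairB→C2→C5→Exit: bottleneck 5, flow now 5.
Augment Hall→C1→C2→C5→Exit: bottleneck 4, flow now 9.
Augment Hall→C1→C2→Lobby→Exit: bottleneck 3, flow now 12.
Augment Hall→C1→C2→StairB→C4→C5→Exit: bottleneck 4, flow now 16. (uses reverse residual edge)
No augmenting path remains; maximum flow = 16.
In the residual graph, reachable from Hall: {Hall, StairB, C1, C2, C4, Lobby}.
Min-cut edges: C2→C5 (9), C4→C5 (4), Lobby→Exit (3); capacity 9 + 4 + 3 = 16.
This cut is saturated, so no flow can exceed 16.

16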